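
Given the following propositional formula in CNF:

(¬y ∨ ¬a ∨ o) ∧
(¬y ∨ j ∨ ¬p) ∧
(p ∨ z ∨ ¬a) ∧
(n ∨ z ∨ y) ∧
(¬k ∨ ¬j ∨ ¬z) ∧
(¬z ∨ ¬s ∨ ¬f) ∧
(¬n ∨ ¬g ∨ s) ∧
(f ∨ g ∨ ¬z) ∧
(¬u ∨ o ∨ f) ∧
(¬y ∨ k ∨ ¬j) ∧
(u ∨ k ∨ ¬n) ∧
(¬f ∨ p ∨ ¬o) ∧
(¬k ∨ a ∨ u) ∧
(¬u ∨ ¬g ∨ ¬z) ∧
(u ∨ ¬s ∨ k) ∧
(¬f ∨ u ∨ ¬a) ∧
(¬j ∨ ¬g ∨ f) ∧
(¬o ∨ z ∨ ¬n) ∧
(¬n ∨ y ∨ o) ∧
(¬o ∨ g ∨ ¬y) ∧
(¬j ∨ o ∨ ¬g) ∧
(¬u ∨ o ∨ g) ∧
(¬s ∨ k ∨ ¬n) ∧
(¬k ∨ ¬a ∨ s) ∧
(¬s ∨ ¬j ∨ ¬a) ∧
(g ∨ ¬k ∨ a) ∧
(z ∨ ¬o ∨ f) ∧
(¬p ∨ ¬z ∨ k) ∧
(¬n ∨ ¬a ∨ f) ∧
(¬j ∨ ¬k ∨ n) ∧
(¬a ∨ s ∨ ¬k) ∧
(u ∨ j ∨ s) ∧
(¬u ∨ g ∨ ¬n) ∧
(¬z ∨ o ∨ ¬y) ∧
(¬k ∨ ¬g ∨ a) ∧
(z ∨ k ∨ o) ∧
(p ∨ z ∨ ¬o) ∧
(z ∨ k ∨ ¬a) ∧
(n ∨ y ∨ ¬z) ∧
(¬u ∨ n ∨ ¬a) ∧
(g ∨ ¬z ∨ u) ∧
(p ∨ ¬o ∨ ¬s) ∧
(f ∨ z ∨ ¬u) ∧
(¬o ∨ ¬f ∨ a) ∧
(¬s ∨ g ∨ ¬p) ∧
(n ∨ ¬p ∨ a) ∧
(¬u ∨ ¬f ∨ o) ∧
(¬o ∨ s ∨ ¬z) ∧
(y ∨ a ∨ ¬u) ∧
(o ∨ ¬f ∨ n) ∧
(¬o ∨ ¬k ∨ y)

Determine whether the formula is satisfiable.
No

No, the formula is not satisfiable.

No assignment of truth values to the variables can make all 51 clauses true simultaneously.

The formula is UNSAT (unsatisfiable).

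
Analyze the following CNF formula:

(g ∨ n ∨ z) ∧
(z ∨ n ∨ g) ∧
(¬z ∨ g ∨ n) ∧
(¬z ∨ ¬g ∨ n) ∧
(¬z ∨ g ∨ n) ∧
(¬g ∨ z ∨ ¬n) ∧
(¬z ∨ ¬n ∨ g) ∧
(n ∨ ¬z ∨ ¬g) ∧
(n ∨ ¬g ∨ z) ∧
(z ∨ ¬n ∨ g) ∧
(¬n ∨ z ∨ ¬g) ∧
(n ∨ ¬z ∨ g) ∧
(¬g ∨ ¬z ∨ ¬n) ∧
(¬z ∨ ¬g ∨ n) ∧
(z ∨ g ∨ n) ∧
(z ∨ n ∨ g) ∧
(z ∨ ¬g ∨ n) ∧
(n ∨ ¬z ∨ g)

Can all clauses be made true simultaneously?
No

No, the formula is not satisfiable.

No assignment of truth values to the variables can make all 18 clauses true simultaneously.

The formula is UNSAT (unsatisfiable).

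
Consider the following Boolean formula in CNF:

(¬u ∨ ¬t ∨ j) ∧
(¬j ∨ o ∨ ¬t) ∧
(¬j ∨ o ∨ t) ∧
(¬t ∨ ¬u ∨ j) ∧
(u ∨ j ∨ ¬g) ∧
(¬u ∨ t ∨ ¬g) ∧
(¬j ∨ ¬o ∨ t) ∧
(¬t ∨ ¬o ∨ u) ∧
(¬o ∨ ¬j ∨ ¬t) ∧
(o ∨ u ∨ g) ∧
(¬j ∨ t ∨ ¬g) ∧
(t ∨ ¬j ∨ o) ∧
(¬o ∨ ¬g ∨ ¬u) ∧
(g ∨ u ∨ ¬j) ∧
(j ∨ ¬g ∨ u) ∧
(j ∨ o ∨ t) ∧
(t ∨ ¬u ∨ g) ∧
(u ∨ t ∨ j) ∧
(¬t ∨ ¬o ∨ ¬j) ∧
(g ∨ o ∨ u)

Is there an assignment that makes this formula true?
No

No, the formula is not satisfiable.

No assignment of truth values to the variables can make all 20 clauses true simultaneously.

The formula is UNSAT (unsatisfiable).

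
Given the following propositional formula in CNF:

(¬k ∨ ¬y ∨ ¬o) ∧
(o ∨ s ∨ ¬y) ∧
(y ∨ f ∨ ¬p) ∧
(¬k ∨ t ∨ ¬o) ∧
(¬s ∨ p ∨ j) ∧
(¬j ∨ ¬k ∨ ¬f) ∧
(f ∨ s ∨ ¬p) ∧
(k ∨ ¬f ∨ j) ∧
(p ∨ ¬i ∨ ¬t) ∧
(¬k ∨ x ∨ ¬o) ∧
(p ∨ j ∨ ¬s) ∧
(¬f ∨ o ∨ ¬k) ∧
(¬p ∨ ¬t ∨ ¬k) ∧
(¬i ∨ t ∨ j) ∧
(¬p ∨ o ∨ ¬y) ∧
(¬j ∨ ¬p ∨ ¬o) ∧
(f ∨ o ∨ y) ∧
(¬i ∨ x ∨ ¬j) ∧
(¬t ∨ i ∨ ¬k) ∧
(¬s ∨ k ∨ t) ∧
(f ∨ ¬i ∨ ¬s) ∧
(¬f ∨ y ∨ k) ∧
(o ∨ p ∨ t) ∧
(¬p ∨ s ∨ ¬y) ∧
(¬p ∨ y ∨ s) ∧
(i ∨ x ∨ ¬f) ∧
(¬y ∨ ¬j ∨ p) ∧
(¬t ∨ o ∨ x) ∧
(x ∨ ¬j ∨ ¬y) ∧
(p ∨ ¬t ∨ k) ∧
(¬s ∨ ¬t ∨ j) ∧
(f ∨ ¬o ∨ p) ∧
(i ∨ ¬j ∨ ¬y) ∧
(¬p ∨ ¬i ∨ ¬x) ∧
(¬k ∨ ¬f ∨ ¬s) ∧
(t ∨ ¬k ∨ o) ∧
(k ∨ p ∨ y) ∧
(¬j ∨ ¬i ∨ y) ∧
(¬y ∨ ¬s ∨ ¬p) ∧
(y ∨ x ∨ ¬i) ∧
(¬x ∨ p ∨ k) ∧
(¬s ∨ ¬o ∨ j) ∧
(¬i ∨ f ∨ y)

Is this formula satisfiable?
No

No, the formula is not satisfiable.

No assignment of truth values to the variables can make all 43 clauses true simultaneously.

The formula is UNSAT (unsatisfiable).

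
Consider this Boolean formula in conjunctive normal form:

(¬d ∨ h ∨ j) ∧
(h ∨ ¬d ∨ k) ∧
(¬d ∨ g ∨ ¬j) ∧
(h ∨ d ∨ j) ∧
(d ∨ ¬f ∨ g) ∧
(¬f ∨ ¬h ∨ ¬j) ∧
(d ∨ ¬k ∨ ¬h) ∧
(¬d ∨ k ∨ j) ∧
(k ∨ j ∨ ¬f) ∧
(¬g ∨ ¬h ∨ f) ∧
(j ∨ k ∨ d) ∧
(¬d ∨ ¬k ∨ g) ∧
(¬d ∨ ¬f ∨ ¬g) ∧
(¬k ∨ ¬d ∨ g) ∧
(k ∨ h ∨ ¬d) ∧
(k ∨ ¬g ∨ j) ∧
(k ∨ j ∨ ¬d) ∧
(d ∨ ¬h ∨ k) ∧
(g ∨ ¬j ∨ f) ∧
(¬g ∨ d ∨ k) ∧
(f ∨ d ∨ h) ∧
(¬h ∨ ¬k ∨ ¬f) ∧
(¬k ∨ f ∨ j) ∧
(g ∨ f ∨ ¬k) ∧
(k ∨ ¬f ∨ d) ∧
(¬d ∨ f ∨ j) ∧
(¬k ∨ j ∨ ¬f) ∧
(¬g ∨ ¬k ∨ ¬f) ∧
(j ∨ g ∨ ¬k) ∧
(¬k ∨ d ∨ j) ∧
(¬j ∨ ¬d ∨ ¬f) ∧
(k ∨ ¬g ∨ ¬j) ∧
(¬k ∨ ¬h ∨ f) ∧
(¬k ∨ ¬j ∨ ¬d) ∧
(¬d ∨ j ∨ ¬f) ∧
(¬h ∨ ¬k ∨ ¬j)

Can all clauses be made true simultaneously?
No

No, the formula is not satisfiable.

No assignment of truth values to the variables can make all 36 clauses true simultaneously.

The formula is UNSAT (unsatisfiable).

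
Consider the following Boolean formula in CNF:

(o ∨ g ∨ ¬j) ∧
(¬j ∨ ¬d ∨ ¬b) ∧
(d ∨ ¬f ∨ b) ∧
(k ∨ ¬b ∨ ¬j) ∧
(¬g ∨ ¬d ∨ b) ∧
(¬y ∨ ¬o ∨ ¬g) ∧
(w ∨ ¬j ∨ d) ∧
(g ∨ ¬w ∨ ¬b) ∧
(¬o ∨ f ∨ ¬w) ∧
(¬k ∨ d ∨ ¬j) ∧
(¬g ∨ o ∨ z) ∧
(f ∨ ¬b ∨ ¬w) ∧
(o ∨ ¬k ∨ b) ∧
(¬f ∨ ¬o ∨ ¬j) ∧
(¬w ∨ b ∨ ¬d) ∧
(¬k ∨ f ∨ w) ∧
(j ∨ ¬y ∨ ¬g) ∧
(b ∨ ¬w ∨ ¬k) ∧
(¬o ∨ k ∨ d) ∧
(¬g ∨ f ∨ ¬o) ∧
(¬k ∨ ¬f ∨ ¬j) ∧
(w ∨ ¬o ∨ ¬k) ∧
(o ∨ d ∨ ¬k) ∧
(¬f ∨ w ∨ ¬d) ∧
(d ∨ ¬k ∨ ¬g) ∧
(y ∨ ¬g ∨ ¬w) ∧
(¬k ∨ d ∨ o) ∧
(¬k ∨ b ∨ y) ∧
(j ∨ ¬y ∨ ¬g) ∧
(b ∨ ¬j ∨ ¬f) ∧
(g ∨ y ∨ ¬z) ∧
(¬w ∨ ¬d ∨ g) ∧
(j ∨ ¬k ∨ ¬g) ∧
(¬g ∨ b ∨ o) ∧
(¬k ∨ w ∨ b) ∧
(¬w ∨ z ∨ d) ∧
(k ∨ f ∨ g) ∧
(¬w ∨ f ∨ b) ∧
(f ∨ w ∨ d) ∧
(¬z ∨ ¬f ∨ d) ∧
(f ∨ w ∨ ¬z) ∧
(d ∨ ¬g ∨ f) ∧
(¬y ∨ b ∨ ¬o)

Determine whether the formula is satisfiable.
Yes

Yes, the formula is satisfiable.

One satisfying assignment is: k=False, j=False, f=True, z=False, w=False, g=False, d=False, y=False, b=True, o=False

Verification: With this assignment, all 43 clauses evaluate to true.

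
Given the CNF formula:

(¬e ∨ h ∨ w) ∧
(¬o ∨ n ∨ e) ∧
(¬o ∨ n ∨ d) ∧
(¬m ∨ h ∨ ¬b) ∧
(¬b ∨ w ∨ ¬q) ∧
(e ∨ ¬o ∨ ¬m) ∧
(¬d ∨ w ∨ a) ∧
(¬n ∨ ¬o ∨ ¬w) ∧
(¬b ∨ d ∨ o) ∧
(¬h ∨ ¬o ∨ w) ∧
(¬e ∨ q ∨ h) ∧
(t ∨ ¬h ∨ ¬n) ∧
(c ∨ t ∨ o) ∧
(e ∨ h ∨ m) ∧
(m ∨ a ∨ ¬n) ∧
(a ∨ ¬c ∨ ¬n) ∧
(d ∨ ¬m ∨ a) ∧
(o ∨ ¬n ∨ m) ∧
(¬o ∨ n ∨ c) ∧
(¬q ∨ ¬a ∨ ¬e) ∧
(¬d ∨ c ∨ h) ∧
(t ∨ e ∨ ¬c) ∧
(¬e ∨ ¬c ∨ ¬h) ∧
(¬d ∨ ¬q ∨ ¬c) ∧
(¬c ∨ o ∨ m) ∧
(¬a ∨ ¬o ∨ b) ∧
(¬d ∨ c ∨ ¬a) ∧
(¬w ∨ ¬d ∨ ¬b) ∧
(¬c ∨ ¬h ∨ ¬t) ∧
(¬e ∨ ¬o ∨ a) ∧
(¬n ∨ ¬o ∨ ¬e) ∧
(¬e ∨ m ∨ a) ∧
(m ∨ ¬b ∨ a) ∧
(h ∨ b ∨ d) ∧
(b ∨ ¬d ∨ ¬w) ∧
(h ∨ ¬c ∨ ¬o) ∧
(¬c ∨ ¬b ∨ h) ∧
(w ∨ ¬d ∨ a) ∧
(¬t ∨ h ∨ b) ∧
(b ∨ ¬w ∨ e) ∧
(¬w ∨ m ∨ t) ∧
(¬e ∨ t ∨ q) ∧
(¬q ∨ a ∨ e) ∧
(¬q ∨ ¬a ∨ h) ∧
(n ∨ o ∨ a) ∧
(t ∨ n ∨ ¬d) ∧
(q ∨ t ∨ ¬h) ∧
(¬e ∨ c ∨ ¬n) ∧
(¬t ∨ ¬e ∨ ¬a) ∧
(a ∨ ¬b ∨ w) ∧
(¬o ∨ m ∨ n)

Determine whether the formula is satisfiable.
Yes

Yes, the formula is satisfiable.

One satisfying assignment is: m=False, w=False, e=False, o=False, h=True, q=False, c=False, t=True, n=False, d=False, a=True, b=False

Verification: With this assignment, all 51 clauses evaluate to true.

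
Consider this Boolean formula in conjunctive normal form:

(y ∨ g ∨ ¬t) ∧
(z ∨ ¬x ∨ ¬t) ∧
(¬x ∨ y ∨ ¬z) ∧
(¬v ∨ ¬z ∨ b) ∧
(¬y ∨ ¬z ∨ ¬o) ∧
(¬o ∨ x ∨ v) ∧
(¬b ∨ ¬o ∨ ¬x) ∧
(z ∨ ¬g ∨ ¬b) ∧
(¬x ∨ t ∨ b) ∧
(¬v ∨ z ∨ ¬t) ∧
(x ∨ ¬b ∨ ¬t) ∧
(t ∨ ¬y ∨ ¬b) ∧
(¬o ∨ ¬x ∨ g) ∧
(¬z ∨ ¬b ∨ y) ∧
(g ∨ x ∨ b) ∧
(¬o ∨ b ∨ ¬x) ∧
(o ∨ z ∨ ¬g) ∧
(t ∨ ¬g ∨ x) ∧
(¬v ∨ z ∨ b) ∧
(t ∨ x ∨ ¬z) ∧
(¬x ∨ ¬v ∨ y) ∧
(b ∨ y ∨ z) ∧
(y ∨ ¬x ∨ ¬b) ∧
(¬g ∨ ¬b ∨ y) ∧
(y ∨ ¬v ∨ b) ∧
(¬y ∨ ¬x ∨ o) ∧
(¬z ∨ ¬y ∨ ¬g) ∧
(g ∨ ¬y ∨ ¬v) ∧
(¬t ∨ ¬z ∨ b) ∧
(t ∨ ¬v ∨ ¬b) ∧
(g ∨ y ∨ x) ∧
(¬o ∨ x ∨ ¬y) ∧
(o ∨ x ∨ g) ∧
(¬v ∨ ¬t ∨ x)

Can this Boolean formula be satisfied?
No

No, the formula is not satisfiable.

No assignment of truth values to the variables can make all 34 clauses true simultaneously.

The formula is UNSAT (unsatisfiable).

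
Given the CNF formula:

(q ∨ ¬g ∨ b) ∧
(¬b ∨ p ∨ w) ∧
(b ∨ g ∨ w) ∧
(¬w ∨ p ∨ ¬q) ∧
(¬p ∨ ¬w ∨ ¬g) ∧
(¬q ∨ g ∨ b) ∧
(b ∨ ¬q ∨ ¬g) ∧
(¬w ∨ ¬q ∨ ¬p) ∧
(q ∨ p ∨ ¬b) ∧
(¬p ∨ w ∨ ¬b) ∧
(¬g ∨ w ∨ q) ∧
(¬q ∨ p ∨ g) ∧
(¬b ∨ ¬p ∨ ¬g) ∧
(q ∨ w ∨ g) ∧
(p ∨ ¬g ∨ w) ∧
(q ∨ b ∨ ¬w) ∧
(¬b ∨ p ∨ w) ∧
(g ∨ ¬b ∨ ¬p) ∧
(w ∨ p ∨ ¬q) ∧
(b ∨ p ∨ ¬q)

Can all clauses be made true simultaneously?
No

No, the formula is not satisfiable.

No assignment of truth values to the variables can make all 20 clauses true simultaneously.

The formula is UNSAT (unsatisfiable).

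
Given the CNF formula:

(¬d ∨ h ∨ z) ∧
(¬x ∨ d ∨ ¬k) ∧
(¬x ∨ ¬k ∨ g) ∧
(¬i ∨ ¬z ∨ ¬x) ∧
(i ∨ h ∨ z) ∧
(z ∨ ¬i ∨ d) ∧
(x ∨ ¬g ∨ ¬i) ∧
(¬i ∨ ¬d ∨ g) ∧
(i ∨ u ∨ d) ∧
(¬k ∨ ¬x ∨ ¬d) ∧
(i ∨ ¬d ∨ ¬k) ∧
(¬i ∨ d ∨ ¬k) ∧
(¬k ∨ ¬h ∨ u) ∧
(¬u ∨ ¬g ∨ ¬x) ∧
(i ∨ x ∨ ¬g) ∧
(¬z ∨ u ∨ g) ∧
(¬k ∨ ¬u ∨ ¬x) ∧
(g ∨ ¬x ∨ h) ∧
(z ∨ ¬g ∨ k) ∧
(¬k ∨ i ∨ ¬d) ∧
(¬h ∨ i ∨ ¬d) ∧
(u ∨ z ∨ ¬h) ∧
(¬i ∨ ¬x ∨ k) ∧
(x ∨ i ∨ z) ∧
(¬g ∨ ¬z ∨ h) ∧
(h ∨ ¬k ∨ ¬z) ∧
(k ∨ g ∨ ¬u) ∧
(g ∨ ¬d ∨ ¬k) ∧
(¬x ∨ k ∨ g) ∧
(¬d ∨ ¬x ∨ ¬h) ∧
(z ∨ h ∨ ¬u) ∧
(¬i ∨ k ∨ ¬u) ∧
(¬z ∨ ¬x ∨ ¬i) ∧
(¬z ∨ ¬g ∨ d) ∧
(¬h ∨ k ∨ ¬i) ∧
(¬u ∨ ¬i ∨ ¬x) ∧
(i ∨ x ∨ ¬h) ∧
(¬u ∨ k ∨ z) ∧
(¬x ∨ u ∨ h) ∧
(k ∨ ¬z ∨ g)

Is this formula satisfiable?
No

No, the formula is not satisfiable.

No assignment of truth values to the variables can make all 40 clauses true simultaneously.

The formula is UNSAT (unsatisfiable).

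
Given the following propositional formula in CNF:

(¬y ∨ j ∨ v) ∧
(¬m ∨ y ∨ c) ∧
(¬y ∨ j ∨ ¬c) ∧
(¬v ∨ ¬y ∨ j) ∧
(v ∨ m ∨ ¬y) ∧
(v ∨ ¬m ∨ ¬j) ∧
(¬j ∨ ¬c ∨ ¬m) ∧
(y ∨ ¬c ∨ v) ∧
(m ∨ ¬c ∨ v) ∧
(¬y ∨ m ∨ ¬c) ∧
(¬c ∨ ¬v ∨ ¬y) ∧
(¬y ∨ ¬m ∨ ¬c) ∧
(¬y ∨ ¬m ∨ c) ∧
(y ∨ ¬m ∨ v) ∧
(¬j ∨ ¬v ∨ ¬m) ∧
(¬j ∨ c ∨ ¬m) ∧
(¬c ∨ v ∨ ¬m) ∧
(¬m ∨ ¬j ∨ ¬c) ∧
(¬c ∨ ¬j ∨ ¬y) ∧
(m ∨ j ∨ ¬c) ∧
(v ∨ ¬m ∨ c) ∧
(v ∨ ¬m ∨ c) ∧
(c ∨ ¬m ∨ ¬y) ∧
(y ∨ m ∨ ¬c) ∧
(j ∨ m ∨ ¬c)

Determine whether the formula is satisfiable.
Yes

Yes, the formula is satisfiable.

One satisfying assignment is: m=False, v=False, c=False, j=False, y=False

Verification: With this assignment, all 25 clauses evaluate to true.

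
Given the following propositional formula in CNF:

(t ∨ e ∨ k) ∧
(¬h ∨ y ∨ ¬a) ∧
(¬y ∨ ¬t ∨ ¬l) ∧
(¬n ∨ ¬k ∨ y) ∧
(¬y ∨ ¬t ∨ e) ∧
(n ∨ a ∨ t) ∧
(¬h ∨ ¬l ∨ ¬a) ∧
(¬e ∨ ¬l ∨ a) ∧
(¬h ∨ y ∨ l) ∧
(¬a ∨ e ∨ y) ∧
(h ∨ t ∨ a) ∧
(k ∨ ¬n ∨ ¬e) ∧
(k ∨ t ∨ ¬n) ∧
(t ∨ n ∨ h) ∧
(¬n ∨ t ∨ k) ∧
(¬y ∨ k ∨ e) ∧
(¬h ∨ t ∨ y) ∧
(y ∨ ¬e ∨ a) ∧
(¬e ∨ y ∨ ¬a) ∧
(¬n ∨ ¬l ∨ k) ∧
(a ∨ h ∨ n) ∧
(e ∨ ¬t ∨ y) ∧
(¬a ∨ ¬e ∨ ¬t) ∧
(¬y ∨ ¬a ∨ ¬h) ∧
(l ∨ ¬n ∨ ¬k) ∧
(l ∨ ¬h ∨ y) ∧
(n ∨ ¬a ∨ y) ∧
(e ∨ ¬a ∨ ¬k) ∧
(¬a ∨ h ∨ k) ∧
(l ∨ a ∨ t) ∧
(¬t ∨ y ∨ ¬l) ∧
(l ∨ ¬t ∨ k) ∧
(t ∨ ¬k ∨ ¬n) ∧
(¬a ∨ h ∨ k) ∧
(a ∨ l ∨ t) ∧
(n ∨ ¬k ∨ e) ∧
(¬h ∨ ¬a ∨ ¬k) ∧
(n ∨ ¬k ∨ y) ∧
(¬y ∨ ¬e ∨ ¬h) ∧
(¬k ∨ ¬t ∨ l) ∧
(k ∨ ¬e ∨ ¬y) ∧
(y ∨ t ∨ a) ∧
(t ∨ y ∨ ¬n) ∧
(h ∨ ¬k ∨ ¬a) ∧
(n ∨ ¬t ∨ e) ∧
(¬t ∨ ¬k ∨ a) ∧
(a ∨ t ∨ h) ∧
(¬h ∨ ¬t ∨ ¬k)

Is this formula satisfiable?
No

No, the formula is not satisfiable.

No assignment of truth values to the variables can make all 48 clauses true simultaneously.

The formula is UNSAT (unsatisfiable).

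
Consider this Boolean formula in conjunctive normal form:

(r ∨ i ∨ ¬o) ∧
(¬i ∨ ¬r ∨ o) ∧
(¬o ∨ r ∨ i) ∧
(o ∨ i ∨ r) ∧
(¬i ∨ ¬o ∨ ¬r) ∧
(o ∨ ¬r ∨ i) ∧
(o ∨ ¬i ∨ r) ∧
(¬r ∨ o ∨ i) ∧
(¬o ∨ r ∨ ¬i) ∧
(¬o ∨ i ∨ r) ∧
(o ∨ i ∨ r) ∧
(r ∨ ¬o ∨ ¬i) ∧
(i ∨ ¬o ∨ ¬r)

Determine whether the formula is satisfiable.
No

No, the formula is not satisfiable.

No assignment of truth values to the variables can make all 13 clauses true simultaneously.

The formula is UNSAT (unsatisfiable).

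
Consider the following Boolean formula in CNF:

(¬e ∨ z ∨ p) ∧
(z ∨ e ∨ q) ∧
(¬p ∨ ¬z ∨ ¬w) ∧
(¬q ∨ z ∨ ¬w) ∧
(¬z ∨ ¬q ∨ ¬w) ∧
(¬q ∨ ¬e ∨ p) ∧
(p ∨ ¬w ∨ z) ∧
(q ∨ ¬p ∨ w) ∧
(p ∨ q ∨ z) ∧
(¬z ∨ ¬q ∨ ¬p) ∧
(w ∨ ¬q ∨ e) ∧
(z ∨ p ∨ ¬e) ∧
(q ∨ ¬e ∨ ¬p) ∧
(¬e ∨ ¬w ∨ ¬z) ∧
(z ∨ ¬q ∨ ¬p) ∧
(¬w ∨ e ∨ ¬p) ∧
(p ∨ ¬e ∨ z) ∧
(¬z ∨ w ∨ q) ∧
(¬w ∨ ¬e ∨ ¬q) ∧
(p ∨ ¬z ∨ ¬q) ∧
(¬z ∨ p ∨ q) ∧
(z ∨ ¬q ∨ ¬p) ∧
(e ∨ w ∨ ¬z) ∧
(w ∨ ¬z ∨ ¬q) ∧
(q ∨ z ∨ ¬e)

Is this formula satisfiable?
No

No, the formula is not satisfiable.

No assignment of truth values to the variables can make all 25 clauses true simultaneously.

The formula is UNSAT (unsatisfiable).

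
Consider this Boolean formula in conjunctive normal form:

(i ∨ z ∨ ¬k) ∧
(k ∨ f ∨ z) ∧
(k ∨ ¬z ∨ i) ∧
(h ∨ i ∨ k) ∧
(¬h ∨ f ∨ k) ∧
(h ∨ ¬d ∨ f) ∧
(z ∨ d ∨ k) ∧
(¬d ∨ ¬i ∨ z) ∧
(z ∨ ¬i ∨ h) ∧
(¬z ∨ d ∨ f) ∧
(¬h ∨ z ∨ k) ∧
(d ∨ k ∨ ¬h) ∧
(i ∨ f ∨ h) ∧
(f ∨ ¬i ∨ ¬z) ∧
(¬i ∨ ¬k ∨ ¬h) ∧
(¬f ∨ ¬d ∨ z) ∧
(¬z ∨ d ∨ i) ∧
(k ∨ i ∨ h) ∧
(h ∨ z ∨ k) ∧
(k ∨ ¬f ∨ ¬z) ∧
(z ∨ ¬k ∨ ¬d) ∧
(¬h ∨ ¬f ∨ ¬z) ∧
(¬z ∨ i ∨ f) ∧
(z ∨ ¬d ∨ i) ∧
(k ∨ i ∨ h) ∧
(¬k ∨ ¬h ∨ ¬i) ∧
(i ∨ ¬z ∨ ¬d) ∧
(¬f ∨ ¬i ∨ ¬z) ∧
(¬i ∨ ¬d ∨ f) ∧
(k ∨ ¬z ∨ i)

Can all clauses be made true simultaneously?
No

No, the formula is not satisfiable.

No assignment of truth values to the variables can make all 30 clauses true simultaneously.

The formula is UNSAT (unsatisfiable).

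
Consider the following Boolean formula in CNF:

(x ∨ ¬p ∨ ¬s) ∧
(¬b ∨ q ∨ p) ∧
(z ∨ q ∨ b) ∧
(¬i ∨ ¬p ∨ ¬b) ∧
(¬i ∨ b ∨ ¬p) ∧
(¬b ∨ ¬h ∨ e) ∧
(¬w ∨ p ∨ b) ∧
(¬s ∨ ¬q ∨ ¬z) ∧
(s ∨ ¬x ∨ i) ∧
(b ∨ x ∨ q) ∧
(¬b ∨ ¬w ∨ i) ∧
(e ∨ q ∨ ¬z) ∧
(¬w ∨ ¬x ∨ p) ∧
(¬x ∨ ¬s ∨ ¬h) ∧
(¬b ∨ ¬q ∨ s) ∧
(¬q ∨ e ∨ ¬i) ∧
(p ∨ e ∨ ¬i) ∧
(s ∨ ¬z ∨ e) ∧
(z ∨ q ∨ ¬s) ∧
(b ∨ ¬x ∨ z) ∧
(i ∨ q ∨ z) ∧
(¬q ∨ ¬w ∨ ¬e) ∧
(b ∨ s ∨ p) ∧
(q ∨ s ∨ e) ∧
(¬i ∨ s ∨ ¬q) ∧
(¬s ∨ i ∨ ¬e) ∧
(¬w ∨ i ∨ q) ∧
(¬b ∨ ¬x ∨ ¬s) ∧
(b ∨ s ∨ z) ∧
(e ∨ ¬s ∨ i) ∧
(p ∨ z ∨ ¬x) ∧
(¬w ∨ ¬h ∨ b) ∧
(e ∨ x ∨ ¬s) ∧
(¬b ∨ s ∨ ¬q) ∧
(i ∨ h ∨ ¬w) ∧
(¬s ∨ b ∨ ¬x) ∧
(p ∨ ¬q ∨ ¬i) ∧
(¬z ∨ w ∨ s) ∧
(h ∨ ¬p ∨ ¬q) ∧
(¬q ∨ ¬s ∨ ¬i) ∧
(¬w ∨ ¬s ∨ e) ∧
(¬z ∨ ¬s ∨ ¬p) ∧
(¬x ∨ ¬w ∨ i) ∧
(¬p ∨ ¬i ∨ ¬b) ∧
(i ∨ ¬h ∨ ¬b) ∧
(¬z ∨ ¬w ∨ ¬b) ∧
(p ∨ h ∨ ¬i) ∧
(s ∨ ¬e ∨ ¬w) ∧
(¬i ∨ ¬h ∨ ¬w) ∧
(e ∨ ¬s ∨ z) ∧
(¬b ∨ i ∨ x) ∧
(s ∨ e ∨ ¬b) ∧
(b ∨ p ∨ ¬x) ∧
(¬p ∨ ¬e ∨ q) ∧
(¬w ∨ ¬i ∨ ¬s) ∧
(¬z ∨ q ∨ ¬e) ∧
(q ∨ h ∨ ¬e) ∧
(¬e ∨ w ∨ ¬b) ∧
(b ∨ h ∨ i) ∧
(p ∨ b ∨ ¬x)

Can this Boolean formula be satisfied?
No

No, the formula is not satisfiable.

No assignment of truth values to the variables can make all 60 clauses true simultaneously.

The formula is UNSAT (unsatisfiable).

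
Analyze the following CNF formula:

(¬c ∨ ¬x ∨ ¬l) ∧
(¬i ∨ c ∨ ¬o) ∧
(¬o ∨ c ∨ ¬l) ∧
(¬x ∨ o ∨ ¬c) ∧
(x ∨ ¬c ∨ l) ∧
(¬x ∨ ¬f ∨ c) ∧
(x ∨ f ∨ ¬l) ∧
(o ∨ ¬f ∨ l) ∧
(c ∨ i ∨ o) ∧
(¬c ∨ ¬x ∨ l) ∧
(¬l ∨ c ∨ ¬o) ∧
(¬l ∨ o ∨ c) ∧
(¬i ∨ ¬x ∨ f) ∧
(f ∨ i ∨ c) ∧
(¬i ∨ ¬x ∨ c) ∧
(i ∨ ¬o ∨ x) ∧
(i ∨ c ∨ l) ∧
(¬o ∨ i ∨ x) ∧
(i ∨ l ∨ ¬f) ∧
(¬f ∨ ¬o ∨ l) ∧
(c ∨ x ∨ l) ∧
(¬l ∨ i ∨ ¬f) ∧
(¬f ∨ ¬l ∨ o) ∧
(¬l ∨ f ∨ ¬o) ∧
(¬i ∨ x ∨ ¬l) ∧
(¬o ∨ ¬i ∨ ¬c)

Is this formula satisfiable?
No

No, the formula is not satisfiable.

No assignment of truth values to the variables can make all 26 clauses true simultaneously.

The formula is UNSAT (unsatisfiable).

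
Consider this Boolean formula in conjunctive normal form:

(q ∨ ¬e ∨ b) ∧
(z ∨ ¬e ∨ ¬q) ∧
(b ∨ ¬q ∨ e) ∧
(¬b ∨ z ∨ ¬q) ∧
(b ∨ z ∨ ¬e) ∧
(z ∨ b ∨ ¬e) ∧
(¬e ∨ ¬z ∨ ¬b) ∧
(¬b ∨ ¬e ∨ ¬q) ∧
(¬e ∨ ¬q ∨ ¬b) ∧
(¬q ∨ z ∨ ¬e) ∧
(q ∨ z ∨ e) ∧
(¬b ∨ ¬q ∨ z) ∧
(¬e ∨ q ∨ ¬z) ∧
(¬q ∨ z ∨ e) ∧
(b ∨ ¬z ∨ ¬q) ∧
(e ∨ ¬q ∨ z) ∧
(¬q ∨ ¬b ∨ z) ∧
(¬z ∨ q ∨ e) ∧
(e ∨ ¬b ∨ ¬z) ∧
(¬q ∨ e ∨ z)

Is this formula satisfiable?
Yes

Yes, the formula is satisfiable.

One satisfying assignment is: b=True, e=True, z=False, q=False

Verification: With this assignment, all 20 clauses evaluate to true.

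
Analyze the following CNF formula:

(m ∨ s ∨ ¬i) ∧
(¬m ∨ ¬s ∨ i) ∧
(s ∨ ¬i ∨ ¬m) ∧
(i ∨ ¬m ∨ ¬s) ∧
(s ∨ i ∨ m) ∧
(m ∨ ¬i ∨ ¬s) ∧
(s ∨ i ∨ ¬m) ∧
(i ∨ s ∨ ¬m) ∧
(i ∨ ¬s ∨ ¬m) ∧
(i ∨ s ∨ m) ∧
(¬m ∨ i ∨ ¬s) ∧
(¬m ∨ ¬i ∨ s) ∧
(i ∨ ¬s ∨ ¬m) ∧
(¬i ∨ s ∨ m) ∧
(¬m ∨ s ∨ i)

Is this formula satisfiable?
Yes

Yes, the formula is satisfiable.

One satisfying assignment is: i=False, s=True, m=False

Verification: With this assignment, all 15 clauses evaluate to true.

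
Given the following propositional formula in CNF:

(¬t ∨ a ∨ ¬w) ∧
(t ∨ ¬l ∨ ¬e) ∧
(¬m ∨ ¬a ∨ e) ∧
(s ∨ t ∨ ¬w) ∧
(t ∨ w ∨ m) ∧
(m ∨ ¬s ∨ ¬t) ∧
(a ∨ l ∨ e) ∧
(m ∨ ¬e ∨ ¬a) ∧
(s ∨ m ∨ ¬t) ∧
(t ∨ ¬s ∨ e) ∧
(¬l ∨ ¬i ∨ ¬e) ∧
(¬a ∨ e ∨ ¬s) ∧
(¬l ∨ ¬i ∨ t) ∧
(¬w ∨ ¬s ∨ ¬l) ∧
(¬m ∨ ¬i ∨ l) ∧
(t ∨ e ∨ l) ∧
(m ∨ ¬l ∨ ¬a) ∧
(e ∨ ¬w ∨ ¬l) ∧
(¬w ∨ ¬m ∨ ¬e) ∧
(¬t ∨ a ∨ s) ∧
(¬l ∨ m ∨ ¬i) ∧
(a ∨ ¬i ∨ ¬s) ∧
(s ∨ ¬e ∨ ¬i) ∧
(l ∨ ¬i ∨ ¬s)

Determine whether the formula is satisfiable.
Yes

Yes, the formula is satisfiable.

One satisfying assignment is: w=True, e=True, m=False, i=False, a=False, s=True, t=False, l=False

Verification: With this assignment, all 24 clauses evaluate to true.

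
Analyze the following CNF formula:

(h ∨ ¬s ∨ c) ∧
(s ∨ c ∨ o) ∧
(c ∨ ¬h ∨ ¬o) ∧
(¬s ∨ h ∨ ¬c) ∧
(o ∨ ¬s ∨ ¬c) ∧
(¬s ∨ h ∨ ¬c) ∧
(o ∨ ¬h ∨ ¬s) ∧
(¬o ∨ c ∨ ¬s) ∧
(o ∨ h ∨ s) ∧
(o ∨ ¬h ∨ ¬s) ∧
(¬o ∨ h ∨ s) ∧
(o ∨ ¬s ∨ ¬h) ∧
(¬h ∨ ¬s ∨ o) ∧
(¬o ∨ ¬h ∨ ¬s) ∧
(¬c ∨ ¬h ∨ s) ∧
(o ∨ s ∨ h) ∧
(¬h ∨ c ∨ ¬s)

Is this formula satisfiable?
No

No, the formula is not satisfiable.

No assignment of truth values to the variables can make all 17 clauses true simultaneously.

The formula is UNSAT (unsatisfiable).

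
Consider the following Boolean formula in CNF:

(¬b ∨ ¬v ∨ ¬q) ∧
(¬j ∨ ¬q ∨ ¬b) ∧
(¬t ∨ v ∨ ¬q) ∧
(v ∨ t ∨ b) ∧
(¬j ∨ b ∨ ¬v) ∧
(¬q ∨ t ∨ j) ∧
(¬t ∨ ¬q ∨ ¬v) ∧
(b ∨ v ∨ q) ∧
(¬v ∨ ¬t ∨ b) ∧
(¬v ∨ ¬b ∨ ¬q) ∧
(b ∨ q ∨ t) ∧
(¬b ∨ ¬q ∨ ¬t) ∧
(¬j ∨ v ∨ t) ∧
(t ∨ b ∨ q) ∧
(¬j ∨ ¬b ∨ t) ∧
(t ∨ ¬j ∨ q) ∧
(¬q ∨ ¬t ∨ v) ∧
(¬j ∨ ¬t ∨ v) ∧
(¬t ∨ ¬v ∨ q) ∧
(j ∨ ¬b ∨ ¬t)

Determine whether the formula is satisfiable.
Yes

Yes, the formula is satisfiable.

One satisfying assignment is: t=False, q=False, j=False, v=False, b=True

Verification: With this assignment, all 20 clauses evaluate to true.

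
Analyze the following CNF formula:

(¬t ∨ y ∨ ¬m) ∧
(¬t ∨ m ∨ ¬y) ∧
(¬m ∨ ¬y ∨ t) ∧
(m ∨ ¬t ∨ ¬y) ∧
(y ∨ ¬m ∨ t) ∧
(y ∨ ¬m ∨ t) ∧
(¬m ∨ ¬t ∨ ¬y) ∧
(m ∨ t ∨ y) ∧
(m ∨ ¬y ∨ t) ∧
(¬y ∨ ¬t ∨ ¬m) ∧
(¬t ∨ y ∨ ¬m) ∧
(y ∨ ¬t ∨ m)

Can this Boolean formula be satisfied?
No

No, the formula is not satisfiable.

No assignment of truth values to the variables can make all 12 clauses true simultaneously.

The formula is UNSAT (unsatisfiable).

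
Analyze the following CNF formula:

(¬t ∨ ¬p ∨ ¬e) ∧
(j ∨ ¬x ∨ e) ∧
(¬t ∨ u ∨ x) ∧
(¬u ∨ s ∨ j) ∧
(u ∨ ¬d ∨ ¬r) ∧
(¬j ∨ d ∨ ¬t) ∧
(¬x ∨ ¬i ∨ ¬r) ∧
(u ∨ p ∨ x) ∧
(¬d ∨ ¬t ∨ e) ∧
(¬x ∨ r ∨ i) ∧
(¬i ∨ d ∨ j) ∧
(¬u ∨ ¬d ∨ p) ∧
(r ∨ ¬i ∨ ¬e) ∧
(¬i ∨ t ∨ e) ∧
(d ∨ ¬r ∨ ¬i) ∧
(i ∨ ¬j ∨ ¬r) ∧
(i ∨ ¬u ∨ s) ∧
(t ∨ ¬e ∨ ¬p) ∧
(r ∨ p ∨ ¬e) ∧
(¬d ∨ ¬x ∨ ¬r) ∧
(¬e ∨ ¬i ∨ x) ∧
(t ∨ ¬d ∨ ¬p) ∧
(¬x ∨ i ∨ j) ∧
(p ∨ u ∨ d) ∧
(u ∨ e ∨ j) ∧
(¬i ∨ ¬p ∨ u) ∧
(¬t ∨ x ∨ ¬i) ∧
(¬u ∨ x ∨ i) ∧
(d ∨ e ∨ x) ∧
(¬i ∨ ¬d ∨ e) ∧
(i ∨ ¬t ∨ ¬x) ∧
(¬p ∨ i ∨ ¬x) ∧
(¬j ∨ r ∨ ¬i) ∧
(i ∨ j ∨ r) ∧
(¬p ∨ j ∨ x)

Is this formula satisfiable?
No

No, the formula is not satisfiable.

No assignment of truth values to the variables can make all 35 clauses true simultaneously.

The formula is UNSAT (unsatisfiable).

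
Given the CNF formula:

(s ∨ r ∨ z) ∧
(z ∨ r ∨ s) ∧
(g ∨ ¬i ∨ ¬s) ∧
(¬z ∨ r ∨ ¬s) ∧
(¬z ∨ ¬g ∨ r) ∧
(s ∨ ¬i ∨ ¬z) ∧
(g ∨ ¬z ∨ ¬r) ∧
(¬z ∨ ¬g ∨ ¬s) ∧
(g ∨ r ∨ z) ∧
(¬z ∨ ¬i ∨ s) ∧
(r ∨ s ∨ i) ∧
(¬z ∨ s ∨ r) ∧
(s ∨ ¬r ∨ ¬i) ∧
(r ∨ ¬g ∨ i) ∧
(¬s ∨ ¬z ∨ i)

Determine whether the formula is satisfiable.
Yes

Yes, the formula is satisfiable.

One satisfying assignment is: s=False, r=True, z=False, i=False, g=False

Verification: With this assignment, all 15 clauses evaluate to true.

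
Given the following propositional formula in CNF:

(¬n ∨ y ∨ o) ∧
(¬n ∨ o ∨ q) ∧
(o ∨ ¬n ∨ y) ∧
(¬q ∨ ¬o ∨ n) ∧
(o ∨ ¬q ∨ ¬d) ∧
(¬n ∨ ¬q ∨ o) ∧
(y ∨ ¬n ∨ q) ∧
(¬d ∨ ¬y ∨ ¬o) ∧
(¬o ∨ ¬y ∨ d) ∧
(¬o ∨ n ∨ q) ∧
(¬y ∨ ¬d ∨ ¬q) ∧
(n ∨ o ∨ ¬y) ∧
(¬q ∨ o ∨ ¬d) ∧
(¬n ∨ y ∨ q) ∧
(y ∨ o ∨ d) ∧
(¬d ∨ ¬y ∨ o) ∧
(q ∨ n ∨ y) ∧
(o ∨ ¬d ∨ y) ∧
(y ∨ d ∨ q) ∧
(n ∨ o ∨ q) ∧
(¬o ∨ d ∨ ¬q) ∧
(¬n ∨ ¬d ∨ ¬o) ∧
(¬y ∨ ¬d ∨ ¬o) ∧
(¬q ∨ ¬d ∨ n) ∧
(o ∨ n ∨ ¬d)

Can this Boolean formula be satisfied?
No

No, the formula is not satisfiable.

No assignment of truth values to the variables can make all 25 clauses true simultaneously.

The formula is UNSAT (unsatisfiable).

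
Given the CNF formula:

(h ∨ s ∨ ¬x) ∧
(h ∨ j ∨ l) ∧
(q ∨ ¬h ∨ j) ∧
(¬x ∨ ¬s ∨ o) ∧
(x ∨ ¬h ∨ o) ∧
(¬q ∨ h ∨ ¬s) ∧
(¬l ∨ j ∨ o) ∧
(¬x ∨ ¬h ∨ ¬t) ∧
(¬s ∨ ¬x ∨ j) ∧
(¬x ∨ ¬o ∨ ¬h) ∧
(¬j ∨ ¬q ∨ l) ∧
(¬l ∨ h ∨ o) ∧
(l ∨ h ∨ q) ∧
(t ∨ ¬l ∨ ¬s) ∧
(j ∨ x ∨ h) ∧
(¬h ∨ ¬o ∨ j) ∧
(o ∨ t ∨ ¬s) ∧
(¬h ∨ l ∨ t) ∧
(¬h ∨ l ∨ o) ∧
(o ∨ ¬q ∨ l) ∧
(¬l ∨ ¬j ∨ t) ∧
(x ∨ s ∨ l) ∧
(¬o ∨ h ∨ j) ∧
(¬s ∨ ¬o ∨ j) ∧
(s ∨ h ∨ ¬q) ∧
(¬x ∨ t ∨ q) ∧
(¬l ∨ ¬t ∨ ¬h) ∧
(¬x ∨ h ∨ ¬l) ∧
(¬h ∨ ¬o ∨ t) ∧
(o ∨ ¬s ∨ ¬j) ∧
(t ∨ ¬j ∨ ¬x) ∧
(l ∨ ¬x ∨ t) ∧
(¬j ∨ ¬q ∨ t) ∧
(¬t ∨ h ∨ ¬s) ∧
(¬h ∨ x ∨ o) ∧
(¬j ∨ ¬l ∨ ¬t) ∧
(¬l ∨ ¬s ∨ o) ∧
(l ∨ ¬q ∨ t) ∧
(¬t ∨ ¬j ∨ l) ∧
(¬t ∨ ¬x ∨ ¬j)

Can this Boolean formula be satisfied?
No

No, the formula is not satisfiable.

No assignment of truth values to the variables can make all 40 clauses true simultaneously.

The formula is UNSAT (unsatisfiable).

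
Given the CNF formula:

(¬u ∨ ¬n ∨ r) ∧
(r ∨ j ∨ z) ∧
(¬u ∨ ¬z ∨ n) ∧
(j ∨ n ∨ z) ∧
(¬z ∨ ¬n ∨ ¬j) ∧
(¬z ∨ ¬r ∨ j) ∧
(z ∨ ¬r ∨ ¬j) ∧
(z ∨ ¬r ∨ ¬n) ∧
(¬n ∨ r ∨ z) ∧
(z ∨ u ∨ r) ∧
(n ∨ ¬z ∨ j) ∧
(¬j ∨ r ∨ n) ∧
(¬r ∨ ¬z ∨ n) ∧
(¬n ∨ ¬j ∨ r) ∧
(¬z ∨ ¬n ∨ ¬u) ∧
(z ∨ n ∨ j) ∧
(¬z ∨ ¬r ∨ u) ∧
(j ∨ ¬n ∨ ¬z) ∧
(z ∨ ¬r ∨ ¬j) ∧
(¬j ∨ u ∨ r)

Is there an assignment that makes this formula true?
No

No, the formula is not satisfiable.

No assignment of truth values to the variables can make all 20 clauses true simultaneously.

The formula is UNSAT (unsatisfiable).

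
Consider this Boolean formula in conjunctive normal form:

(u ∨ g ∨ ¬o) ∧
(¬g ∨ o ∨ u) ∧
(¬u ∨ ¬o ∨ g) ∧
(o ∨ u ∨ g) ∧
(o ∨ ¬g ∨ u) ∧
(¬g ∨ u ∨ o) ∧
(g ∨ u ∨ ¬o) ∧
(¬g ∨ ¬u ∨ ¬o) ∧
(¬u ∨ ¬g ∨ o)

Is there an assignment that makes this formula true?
Yes

Yes, the formula is satisfiable.

One satisfying assignment is: u=True, o=False, g=False

Verification: With this assignment, all 9 clauses evaluate to true.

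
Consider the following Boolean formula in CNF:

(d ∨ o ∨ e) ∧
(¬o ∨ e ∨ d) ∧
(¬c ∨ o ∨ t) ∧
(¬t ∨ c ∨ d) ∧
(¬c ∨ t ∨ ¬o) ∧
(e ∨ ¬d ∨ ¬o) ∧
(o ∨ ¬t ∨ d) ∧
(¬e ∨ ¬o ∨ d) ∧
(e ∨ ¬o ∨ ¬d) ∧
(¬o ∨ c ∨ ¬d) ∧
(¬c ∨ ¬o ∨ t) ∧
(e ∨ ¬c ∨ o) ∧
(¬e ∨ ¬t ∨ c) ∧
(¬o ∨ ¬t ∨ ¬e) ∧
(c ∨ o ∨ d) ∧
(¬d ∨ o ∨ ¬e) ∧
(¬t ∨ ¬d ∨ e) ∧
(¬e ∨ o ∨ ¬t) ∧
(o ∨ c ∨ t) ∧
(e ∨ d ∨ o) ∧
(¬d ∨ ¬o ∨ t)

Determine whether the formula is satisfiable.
No

No, the formula is not satisfiable.

No assignment of truth values to the variables can make all 21 clauses true simultaneously.

The formula is UNSAT (unsatisfiable).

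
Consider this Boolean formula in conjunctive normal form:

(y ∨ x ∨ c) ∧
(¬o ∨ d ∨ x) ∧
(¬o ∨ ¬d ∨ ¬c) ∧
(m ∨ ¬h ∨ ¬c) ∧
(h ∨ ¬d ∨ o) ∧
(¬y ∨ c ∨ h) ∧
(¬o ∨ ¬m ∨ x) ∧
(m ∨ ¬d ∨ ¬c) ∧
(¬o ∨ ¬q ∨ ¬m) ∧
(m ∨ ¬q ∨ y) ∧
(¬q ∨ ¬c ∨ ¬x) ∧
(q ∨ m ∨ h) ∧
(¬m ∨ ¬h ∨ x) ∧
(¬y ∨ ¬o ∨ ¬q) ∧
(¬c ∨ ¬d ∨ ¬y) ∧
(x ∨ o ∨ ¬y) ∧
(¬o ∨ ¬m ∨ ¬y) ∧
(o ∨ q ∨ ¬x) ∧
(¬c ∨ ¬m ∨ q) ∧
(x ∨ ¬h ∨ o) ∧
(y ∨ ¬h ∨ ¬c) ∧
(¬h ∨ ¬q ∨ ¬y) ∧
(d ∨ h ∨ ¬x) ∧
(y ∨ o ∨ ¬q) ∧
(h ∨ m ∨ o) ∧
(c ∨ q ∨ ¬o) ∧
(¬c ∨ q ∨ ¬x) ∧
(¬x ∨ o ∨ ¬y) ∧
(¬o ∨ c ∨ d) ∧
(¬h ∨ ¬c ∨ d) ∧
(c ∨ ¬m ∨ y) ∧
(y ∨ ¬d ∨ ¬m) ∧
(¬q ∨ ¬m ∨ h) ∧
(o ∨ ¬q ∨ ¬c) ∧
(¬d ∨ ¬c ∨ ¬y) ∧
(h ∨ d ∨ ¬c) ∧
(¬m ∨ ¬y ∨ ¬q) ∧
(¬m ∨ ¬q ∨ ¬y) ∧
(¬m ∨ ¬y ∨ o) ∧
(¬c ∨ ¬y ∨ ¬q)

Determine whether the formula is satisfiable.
No

No, the formula is not satisfiable.

No assignment of truth values to the variables can make all 40 clauses true simultaneously.

The formula is UNSAT (unsatisfiable).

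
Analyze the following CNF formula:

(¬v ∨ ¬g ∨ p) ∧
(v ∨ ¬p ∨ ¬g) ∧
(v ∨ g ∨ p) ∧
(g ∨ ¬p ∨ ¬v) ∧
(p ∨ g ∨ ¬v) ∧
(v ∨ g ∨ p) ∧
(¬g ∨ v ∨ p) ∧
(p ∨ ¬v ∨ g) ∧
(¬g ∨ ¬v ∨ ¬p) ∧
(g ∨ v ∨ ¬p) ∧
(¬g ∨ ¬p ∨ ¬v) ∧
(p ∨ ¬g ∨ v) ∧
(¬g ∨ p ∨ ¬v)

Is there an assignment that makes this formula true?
No

No, the formula is not satisfiable.

No assignment of truth values to the variables can make all 13 clauses true simultaneously.

The formula is UNSAT (unsatisfiable).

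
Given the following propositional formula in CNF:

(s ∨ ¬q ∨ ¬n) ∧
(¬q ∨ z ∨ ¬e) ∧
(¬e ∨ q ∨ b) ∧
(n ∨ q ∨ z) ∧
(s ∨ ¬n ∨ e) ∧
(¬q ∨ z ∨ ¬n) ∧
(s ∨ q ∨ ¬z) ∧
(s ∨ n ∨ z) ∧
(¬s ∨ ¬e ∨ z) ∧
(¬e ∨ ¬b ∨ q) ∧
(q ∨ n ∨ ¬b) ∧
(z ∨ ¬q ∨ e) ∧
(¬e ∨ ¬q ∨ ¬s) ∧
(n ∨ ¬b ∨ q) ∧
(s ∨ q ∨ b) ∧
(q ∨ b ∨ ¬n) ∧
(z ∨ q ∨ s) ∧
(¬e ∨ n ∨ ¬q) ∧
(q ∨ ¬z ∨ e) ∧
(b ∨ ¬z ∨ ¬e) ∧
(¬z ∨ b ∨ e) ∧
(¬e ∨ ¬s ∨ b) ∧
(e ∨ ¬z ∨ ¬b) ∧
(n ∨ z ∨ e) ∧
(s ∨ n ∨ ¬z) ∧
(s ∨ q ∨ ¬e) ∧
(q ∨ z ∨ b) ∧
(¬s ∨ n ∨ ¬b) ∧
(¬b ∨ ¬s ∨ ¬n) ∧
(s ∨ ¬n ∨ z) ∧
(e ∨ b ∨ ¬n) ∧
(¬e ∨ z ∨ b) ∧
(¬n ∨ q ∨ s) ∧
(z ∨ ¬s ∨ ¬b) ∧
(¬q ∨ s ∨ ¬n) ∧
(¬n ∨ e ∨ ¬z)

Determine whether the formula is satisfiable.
No

No, the formula is not satisfiable.

No assignment of truth values to the variables can make all 36 clauses true simultaneously.

The formula is UNSAT (unsatisfiable).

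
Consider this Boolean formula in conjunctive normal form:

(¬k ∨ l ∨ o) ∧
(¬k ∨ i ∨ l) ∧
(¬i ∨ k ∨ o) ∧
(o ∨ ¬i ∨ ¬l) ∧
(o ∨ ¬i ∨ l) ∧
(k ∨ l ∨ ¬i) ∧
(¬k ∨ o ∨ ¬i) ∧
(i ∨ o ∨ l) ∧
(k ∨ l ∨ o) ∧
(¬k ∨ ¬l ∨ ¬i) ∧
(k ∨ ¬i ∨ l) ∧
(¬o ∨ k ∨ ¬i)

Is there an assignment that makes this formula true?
Yes

Yes, the formula is satisfiable.

One satisfying assignment is: i=False, l=True, k=False, o=False

Verification: With this assignment, all 12 clauses evaluate to true.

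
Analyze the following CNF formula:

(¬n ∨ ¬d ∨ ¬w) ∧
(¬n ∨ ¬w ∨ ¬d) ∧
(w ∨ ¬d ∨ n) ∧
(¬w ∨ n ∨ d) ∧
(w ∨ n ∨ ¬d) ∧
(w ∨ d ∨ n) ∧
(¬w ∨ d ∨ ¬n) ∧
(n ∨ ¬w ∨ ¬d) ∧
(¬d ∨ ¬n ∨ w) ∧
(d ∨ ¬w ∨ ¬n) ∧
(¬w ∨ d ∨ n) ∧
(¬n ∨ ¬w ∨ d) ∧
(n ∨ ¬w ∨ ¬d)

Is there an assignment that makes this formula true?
Yes

Yes, the formula is satisfiable.

One satisfying assignment is: w=False, d=False, n=True

Verification: With this assignment, all 13 clauses evaluate to true.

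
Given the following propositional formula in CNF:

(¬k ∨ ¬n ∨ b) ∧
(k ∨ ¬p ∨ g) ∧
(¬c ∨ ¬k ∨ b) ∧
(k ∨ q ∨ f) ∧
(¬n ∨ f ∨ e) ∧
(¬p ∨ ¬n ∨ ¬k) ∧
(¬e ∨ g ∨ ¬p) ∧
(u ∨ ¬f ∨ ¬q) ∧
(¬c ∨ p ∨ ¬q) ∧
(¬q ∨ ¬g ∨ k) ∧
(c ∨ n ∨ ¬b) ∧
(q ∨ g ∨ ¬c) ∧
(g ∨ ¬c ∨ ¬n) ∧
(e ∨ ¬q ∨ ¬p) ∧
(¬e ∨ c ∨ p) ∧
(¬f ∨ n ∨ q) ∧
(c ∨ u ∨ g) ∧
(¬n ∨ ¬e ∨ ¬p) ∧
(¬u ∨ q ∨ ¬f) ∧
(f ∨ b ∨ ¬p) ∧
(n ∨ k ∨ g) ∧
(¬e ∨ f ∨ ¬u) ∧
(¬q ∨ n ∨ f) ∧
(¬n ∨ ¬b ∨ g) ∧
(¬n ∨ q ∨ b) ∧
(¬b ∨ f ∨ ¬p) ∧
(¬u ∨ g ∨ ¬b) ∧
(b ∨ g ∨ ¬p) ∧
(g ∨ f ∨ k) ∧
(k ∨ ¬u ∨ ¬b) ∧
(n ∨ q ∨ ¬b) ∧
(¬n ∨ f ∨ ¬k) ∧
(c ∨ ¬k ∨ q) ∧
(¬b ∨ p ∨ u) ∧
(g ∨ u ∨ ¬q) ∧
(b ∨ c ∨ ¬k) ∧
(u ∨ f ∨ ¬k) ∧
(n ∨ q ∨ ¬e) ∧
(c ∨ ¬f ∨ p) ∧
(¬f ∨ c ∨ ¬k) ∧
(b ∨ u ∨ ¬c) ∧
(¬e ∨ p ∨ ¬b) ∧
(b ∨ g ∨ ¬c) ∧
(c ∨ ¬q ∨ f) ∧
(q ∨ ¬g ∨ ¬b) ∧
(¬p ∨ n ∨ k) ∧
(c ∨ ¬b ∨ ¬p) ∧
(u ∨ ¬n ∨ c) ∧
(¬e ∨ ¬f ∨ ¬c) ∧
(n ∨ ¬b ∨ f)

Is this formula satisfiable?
No

No, the formula is not satisfiable.

No assignment of truth values to the variables can make all 50 clauses true simultaneously.

The formula is UNSAT (unsatisfiable).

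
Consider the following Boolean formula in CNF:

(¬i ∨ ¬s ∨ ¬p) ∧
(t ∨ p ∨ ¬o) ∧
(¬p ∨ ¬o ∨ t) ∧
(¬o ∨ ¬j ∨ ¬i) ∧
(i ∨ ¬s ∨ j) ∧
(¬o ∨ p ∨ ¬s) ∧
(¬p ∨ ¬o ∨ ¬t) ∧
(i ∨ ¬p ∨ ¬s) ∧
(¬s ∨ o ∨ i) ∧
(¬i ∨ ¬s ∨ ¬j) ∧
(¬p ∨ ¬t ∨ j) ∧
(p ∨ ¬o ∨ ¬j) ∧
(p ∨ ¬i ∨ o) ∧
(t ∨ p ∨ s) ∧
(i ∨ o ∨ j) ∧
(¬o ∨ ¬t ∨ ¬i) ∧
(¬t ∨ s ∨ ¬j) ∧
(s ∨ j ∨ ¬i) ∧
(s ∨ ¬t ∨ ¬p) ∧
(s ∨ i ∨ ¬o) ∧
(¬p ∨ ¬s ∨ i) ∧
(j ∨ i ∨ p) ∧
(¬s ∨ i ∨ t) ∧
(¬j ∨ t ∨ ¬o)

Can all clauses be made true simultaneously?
Yes

Yes, the formula is satisfiable.

One satisfying assignment is: j=True, i=False, t=False, p=True, o=False, s=False

Verification: With this assignment, all 24 clauses evaluate to true.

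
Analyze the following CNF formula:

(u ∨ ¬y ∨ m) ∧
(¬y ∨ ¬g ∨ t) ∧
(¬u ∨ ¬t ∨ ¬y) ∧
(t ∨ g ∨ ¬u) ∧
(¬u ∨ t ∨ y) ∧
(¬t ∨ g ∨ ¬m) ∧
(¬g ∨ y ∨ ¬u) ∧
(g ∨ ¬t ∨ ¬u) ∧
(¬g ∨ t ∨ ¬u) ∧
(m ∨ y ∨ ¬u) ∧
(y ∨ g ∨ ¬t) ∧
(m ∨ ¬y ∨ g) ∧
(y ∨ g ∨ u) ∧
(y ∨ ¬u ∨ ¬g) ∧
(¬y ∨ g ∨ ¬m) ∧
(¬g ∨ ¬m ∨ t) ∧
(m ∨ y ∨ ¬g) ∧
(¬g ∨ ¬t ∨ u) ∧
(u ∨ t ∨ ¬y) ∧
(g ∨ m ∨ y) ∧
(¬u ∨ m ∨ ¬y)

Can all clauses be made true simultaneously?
No

No, the formula is not satisfiable.

No assignment of truth values to the variables can make all 21 clauses true simultaneously.

The formula is UNSAT (unsatisfiable).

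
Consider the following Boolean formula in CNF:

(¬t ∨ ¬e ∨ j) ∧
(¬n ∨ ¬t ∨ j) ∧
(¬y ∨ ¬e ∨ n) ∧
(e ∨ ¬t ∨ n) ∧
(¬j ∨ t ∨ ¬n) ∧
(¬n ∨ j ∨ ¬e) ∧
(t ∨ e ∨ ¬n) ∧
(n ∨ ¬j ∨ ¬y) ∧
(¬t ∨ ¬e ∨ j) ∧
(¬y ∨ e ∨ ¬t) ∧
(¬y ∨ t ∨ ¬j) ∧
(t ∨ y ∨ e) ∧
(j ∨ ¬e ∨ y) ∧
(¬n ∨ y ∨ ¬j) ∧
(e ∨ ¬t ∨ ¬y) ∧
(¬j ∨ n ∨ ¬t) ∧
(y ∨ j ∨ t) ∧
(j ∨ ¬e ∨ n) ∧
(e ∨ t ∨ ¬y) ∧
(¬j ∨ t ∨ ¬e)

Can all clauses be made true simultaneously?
Yes

Yes, the formula is satisfiable.

One satisfying assignment is: j=True, y=True, t=True, e=True, n=True

Verification: With this assignment, all 20 clauses evaluate to true.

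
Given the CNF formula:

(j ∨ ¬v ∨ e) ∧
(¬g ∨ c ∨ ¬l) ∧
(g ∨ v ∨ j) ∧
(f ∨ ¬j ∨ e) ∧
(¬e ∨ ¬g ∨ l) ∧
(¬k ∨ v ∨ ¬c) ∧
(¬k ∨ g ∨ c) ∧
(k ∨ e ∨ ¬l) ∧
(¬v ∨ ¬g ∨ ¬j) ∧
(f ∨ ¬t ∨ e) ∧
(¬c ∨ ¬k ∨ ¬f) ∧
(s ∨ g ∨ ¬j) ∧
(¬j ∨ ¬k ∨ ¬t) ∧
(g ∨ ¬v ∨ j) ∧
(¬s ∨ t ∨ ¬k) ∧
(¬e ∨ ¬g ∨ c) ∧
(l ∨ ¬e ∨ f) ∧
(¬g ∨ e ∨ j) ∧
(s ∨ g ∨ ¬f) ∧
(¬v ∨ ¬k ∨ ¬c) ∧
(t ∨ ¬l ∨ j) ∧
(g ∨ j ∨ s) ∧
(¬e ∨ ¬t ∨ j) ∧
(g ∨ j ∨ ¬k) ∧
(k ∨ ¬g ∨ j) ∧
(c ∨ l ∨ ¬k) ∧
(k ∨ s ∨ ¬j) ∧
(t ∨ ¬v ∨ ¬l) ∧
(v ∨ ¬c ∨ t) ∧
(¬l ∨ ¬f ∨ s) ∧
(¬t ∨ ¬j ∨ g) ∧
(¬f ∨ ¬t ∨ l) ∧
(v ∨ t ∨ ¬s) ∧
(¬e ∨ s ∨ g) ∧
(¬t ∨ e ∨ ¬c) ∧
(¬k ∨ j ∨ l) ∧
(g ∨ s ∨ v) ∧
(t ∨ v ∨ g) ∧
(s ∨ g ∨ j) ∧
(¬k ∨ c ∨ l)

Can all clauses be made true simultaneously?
Yes

Yes, the formula is satisfiable.

One satisfying assignment is: e=False, t=False, v=True, c=False, s=True, l=False, g=False, k=False, f=True, j=True

Verification: With this assignment, all 40 clauses evaluate to true.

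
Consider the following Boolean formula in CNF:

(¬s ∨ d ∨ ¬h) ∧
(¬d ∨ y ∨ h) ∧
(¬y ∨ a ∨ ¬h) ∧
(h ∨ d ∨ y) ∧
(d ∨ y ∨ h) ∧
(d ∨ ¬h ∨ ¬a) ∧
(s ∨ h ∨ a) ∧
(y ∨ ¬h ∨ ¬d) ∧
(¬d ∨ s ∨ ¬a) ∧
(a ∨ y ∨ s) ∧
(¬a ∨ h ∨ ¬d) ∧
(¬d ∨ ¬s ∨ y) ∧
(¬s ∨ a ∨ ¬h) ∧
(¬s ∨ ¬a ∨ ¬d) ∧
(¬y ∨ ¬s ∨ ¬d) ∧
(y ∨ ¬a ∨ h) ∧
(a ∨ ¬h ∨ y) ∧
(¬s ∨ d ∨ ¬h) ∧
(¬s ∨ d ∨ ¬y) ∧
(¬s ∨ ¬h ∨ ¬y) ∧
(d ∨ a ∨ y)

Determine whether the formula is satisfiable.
Yes

Yes, the formula is satisfiable.

One satisfying assignment is: a=True, y=True, h=False, d=False, s=False

Verification: With this assignment, all 21 clauses evaluate to true.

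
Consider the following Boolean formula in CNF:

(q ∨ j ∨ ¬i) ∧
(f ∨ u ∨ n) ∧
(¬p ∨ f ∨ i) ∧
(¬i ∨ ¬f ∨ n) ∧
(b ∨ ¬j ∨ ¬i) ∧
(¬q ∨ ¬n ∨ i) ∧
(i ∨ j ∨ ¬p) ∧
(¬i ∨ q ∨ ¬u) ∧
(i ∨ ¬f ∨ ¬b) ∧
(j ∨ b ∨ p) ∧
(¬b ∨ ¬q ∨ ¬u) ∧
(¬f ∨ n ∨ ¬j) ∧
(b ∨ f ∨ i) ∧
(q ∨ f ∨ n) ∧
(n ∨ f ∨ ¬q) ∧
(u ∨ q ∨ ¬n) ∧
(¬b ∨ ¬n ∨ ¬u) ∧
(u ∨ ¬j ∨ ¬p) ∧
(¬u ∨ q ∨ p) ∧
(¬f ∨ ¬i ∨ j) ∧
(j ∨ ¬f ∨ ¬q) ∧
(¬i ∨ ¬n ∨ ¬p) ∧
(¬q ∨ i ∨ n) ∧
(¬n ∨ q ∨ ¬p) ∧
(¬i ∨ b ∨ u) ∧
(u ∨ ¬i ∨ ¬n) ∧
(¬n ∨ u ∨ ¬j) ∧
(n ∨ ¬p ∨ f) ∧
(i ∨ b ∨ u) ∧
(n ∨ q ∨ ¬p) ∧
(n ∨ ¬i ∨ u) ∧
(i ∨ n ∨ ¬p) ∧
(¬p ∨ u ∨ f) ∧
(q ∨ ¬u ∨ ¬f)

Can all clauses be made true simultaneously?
No

No, the formula is not satisfiable.

No assignment of truth values to the variables can make all 34 clauses true simultaneously.

The formula is UNSAT (unsatisfiable).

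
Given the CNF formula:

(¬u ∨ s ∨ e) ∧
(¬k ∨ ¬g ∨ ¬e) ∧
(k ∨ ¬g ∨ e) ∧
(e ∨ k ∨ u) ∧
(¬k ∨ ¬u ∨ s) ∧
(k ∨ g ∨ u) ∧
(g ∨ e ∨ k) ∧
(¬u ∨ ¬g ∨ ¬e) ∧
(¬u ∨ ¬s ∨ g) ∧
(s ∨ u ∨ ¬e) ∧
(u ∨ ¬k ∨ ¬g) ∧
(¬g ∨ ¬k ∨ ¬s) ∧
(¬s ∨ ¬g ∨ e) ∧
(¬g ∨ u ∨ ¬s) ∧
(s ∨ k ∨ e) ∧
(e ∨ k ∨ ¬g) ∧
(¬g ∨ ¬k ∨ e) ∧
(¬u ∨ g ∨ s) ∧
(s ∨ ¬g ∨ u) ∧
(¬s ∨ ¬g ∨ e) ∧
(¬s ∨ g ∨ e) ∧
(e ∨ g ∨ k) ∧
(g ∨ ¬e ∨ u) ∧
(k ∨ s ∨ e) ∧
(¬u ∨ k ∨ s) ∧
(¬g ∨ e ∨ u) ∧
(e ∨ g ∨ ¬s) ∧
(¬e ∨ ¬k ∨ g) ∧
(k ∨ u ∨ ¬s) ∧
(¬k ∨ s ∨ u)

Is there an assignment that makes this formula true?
No

No, the formula is not satisfiable.

No assignment of truth values to the variables can make all 30 clauses true simultaneously.

The formula is UNSAT (unsatisfiable).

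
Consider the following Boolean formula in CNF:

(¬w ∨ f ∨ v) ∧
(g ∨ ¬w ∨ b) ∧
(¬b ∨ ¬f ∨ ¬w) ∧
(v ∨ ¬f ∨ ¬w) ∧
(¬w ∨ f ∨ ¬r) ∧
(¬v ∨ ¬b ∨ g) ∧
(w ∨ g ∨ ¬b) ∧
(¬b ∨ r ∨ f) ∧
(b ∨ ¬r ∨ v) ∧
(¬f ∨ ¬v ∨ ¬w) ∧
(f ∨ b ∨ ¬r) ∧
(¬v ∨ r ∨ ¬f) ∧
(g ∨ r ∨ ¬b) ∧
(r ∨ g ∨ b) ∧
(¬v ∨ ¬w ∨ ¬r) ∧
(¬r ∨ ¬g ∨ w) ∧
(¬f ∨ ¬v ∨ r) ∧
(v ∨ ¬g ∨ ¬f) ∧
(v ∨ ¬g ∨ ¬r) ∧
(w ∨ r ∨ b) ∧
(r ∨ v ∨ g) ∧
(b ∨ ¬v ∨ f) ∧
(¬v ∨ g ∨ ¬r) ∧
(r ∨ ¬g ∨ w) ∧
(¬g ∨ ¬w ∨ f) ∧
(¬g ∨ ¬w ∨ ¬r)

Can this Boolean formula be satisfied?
No

No, the formula is not satisfiable.

No assignment of truth values to the variables can make all 26 clauses true simultaneously.

The formula is UNSAT (unsatisfiable).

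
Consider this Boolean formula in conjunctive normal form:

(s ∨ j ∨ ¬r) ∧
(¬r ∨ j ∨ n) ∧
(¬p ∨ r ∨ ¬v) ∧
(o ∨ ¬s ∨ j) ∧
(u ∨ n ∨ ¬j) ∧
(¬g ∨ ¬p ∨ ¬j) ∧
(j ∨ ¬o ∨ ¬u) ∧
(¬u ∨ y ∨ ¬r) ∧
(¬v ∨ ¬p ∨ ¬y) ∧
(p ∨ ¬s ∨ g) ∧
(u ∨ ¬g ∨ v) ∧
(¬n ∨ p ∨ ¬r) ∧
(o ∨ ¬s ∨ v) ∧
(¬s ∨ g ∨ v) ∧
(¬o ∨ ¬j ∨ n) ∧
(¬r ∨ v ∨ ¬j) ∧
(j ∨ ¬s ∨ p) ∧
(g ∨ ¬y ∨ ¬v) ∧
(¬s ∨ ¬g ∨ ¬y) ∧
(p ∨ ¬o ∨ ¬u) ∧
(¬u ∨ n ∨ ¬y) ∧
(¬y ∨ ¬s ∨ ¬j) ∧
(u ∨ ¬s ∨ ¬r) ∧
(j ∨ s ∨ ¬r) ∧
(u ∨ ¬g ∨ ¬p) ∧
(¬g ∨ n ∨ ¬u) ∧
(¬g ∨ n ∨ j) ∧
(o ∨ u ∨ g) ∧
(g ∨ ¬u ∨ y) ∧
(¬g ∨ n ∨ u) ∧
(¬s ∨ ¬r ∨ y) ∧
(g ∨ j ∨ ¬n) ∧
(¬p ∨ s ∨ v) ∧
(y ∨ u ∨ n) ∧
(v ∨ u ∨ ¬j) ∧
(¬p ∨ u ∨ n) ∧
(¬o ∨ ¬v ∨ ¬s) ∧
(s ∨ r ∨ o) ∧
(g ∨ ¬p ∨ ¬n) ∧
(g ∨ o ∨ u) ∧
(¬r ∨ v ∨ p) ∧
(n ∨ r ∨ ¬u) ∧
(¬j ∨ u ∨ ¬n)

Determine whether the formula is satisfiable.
Yes

Yes, the formula is satisfiable.

One satisfying assignment is: r=False, v=True, n=True, g=True, s=False, u=False, j=False, y=False, p=False, o=True

Verification: With this assignment, all 43 clauses evaluate to true.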